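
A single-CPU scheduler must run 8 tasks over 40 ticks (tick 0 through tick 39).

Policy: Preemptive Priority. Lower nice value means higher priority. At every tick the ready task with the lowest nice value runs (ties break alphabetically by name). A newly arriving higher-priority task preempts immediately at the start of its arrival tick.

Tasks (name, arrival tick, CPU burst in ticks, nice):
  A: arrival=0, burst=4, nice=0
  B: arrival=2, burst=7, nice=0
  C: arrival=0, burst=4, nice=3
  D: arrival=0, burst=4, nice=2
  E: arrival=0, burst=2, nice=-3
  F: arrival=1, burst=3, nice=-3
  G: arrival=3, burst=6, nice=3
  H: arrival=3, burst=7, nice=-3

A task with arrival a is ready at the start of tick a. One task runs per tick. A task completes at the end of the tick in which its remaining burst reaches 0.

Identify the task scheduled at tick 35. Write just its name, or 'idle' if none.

running at tick 35 = G

t=0: ready={A,C,D,E} → run E
t=1: ready={A,C,D,E,F} → run E
t=2: ready={A,B,C,D,F} → run F
t=3: ready={A,B,C,D,F,G,H} → run F
t=4: ready={A,B,C,D,F,G,H} → run F
t=5: ready={A,B,C,D,G,H} → run H
t=6: ready={A,B,C,D,G,H} → run H
t=7: ready={A,B,C,D,G,H} → run H
t=8: ready={A,B,C,D,G,H} → run H
t=9: ready={A,B,C,D,G,H} → run H
t=10: ready={A,B,C,D,G,H} → run H
t=11: ready={A,B,C,D,G,H} → run H
t=12: ready={A,B,C,D,G} → run A
t=13: ready={A,B,C,D,G} → run A
t=14: ready={A,B,C,D,G} → run A
t=15: ready={A,B,C,D,G} → run A
t=16: ready={B,C,D,G} → run B
t=17: ready={B,C,D,G} → run B
t=18: ready={B,C,D,G} → run B
t=19: ready={B,C,D,G} → run B
t=20: ready={B,C,D,G} → run B
t=21: ready={B,C,D,G} → run B
t=22: ready={B,C,D,G} → run B
t=23: ready={C,D,G} → run D
t=24: ready={C,D,G} → run D
t=25: ready={C,D,G} → run D
t=26: ready={C,D,G} → run D
t=27: ready={C,G} → run C
t=28: ready={C,G} → run C
t=29: ready={C,G} → run C
t=30: ready={C,G} → run C
t=31: ready={G} → run G
t=32: ready={G} → run G
t=33: ready={G} → run G
t=34: ready={G} → run G
t=35: ready={G} → run G
t=36: ready={G} → run G
t=37: (idle)
t=38: (idle)
t=39: (idle)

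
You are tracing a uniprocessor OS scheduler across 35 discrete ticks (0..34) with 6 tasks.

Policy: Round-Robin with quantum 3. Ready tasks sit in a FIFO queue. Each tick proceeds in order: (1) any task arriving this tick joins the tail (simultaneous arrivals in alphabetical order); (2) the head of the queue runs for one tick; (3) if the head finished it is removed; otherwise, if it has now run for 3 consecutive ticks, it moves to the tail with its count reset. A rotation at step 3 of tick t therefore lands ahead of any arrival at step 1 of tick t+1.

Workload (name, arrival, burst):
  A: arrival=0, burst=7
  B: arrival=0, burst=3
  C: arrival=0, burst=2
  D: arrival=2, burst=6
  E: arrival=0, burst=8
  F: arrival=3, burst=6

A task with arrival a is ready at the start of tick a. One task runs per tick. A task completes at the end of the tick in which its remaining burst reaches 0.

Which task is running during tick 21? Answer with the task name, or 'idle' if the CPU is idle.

running at tick 21 = E

t=0: queue=[A,B,C,E] q_used=0 → run A
t=1: queue=[A,B,C,E] q_used=1 → run A
t=2: queue=[A,B,C,E,D] q_used=2 → run A
t=3: queue=[B,C,E,D,A,F] q_used=0 → run B
t=4: queue=[B,C,E,D,A,F] q_used=1 → run B
t=5: queue=[B,C,E,D,A,F] q_used=2 → run B
t=6: queue=[C,E,D,A,F] q_used=0 → run C
t=7: queue=[C,E,D,A,F] q_used=1 → run C
t=8: queue=[E,D,A,F] q_used=0 → run E
t=9: queue=[E,D,A,F] q_used=1 → run E
t=10: queue=[E,D,A,F] q_used=2 → run E
t=11: queue=[D,A,F,E] q_used=0 → run D
t=12: queue=[D,A,F,E] q_used=1 → run D
t=13: queue=[D,A,F,E] q_used=2 → run D
t=14: queue=[A,F,E,D] q_used=0 → run A
t=15: queue=[A,F,E,D] q_used=1 → run A
t=16: queue=[A,F,E,D] q_used=2 → run A
t=17: queue=[F,E,D,A] q_used=0 → run F
t=18: queue=[F,E,D,A] q_used=1 → run F
t=19: queue=[F,E,D,A] q_used=2 → run F
t=20: queue=[E,D,A,F] q_used=0 → run E
t=21: queue=[E,D,A,F] q_used=1 → run E
t=22: queue=[E,D,A,F] q_used=2 → run E
t=23: queue=[D,A,F,E] q_used=0 → run D
t=24: queue=[D,A,F,E] q_used=1 → run D
t=25: queue=[D,A,F,E] q_used=2 → run D
t=26: queue=[A,F,E] q_used=0 → run A
t=27: queue=[F,E] q_used=0 → run F
t=28: queue=[F,E] q_used=1 → run F
t=29: queue=[F,E] q_used=2 → run F
t=30: queue=[E] q_used=0 → run E
t=31: queue=[E] q_used=1 → run E
t=32: (idle)
t=33: (idle)
t=34: (idle)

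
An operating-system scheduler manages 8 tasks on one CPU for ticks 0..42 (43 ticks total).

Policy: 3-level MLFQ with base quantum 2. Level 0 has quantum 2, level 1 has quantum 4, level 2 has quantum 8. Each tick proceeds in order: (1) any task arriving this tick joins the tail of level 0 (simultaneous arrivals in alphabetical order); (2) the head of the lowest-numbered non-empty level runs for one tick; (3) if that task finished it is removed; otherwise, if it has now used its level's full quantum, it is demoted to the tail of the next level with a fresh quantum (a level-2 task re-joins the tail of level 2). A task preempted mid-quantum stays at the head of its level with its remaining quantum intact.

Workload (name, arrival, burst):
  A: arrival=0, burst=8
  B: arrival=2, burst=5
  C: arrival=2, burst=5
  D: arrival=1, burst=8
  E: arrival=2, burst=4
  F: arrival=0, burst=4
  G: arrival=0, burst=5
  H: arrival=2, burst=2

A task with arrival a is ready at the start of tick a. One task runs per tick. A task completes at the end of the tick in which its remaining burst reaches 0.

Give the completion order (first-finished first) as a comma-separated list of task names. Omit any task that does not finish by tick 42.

completion order = H, F, G, B, C, E, A, D

t=0: L0/L1/L2 = AFG/-/- → run A
t=1: L0/L1/L2 = AFGD/-/- → run A
t=2: L0/L1/L2 = FGDBCEH/A/- → run F
t=3: L0/L1/L2 = FGDBCEH/A/- → run F
t=4: L0/L1/L2 = GDBCEH/AF/- → run G
t=5: L0/L1/L2 = GDBCEH/AF/- → run G
t=6: L0/L1/L2 = DBCEH/AFG/- → run D
t=7: L0/L1/L2 = DBCEH/AFG/- → run D
t=8: L0/L1/L2 = BCEH/AFGD/- → run B
t=9: L0/L1/L2 = BCEH/AFGD/- → run B
t=10: L0/L1/L2 = CEH/AFGDB/- → run C
t=11: L0/L1/L2 = CEH/AFGDB/- → run C
t=12: L0/L1/L2 = EH/AFGDBC/- → run E
t=13: L0/L1/L2 = EH/AFGDBC/- → run E
t=14: L0/L1/L2 = H/AFGDBCE/- → run H
t=15: L0/L1/L2 = H/AFGDBCE/- → run H
t=16: L0/L1/L2 = -/AFGDBCE/- → run A
t=17: L0/L1/L2 = -/AFGDBCE/- → run A
t=18: L0/L1/L2 = -/AFGDBCE/- → run A
t=19: L0/L1/L2 = -/AFGDBCE/- → run A
t=20: L0/L1/L2 = -/FGDBCE/A → run F
t=21: L0/L1/L2 = -/FGDBCE/A → run F
t=22: L0/L1/L2 = -/GDBCE/A → run G
t=23: L0/L1/L2 = -/GDBCE/A → run G
t=24: L0/L1/L2 = -/GDBCE/A → run G
t=25: L0/L1/L2 = -/DBCE/A → run D
t=26: L0/L1/L2 = -/DBCE/A → run D
t=27: L0/L1/L2 = -/DBCE/A → run D
t=28: L0/L1/L2 = -/DBCE/A → run D
t=29: L0/L1/L2 = -/BCE/AD → run B
t=30: L0/L1/L2 = -/BCE/AD → run B
t=31: L0/L1/L2 = -/BCE/AD → run B
t=32: L0/L1/L2 = -/CE/AD → run C
t=33: L0/L1/L2 = -/CE/AD → run C
t=34: L0/L1/L2 = -/CE/AD → run C
t=35: L0/L1/L2 = -/E/AD → run E
t=36: L0/L1/L2 = -/E/AD → run E
t=37: L0/L1/L2 = -/-/AD → run A
t=38: L0/L1/L2 = -/-/AD → run A
t=39: L0/L1/L2 = -/-/D → run D
t=40: L0/L1/L2 = -/-/D → run D
t=41: (idle)
t=42: (idle)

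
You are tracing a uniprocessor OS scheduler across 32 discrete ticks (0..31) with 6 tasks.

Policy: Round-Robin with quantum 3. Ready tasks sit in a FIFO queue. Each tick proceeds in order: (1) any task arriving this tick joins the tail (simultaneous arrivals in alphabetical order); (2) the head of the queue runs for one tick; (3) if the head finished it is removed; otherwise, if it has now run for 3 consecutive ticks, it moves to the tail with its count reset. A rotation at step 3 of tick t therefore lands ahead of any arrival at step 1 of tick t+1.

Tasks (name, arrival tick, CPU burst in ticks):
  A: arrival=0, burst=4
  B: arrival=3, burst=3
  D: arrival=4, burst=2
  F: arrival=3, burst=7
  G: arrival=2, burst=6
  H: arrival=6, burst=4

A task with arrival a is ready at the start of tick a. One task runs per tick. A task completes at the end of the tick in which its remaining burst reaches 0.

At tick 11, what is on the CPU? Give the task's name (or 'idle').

running at tick 11 = F

t=0: queue=[A] q_used=0 → run A
t=1: queue=[A] q_used=1 → run A
t=2: queue=[A,G] q_used=2 → run A
t=3: queue=[G,A,B,F] q_used=0 → run G
t=4: queue=[G,A,B,F,D] q_used=1 → run G
t=5: queue=[G,A,B,F,D] q_used=2 → run G
t=6: queue=[A,B,F,D,G,H] q_used=0 → run A
t=7: queue=[B,F,D,G,H] q_used=0 → run B
t=8: queue=[B,F,D,G,H] q_used=1 → run B
t=9: queue=[B,F,D,G,H] q_used=2 → run B
t=10: queue=[F,D,G,H] q_used=0 → run F
t=11: queue=[F,D,G,H] q_used=1 → run F
t=12: queue=[F,D,G,H] q_used=2 → run F
t=13: queue=[D,G,H,F] q_used=0 → run D
t=14: queue=[D,G,H,F] q_used=1 → run D
t=15: queue=[G,H,F] q_used=0 → run G
t=16: queue=[G,H,F] q_used=1 → run G
t=17: queue=[G,H,F] q_used=2 → run G
t=18: queue=[H,F] q_used=0 → run H
t=19: queue=[H,F] q_used=1 → run H
t=20: queue=[H,F] q_used=2 → run H
t=21: queue=[F,H] q_used=0 → run F
t=22: queue=[F,H] q_used=1 → run F
t=23: queue=[F,H] q_used=2 → run F
t=24: queue=[H,F] q_used=0 → run H
t=25: queue=[F] q_used=0 → run F
t=26: (idle)
t=27: (idle)
t=28: (idle)
t=29: (idle)
t=30: (idle)
t=31: (idle)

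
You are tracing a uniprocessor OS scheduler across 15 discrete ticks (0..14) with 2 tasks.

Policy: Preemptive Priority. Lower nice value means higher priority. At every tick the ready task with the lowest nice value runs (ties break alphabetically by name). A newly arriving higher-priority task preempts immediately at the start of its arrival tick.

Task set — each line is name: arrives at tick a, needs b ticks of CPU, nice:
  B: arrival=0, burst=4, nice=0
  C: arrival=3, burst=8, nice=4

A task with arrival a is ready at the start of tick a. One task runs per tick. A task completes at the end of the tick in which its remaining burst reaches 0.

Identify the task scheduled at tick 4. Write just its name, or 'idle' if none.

running at tick 4 = C

t=0: ready={B} → run B
t=1: ready={B} → run B
t=2: ready={B} → run B
t=3: ready={B,C} → run B
t=4: ready={C} → run C
t=5: ready={C} → run C
t=6: ready={C} → run C
t=7: ready={C} → run C
t=8: ready={C} → run C
t=9: ready={C} → run C
t=10: ready={C} → run C
t=11: ready={C} → run C
t=12: (idle)
t=13: (idle)
t=14: (idle)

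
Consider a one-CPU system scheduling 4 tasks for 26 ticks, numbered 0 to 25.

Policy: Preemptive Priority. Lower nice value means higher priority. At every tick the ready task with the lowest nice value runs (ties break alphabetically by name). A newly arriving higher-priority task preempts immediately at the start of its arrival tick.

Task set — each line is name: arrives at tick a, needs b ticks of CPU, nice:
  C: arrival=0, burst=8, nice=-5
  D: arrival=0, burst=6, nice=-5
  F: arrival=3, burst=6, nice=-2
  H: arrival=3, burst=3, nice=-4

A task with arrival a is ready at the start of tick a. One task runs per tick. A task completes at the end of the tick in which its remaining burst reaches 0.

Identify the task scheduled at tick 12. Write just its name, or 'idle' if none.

running at tick 12 = D

t=0: ready={C,D} → run C
t=1: ready={C,D} → run C
t=2: ready={C,D} → run C
t=3: ready={C,D,F,H} → run C
t=4: ready={C,D,F,H} → run C
t=5: ready={C,D,F,H} → run C
t=6: ready={C,D,F,H} → run C
t=7: ready={C,D,F,H} → run C
t=8: ready={D,F,H} → run D
t=9: ready={D,F,H} → run D
t=10: ready={D,F,H} → run D
t=11: ready={D,F,H} → run D
t=12: ready={D,F,H} → run D
t=13: ready={D,F,H} → run D
t=14: ready={F,H} → run H
t=15: ready={F,H} → run H
t=16: ready={F,H} → run H
t=17: ready={F} → run F
t=18: ready={F} → run F
t=19: ready={F} → run F
t=20: ready={F} → run F
t=21: ready={F} → run F
t=22: ready={F} → run F
t=23: (idle)
t=24: (idle)
t=25: (idle)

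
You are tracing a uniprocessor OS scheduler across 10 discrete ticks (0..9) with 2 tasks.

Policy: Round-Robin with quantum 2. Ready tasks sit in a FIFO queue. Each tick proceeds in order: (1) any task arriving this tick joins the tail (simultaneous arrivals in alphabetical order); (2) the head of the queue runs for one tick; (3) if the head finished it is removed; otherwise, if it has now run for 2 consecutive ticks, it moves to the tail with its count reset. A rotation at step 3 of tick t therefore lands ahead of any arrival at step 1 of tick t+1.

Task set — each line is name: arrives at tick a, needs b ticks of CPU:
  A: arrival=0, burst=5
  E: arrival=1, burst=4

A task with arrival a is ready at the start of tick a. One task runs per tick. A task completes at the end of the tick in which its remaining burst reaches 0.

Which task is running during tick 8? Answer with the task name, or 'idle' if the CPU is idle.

running at tick 8 = A

t=0: queue=[A] q_used=0 → run A
t=1: queue=[A,E] q_used=1 → run A
t=2: queue=[E,A] q_used=0 → run E
t=3: queue=[E,A] q_used=1 → run E
t=4: queue=[A,E] q_used=0 → run A
t=5: queue=[A,E] q_used=1 → run A
t=6: queue=[E,A] q_used=0 → run E
t=7: queue=[E,A] q_used=1 → run E
t=8: queue=[A] q_used=0 → run A
t=9: (idle)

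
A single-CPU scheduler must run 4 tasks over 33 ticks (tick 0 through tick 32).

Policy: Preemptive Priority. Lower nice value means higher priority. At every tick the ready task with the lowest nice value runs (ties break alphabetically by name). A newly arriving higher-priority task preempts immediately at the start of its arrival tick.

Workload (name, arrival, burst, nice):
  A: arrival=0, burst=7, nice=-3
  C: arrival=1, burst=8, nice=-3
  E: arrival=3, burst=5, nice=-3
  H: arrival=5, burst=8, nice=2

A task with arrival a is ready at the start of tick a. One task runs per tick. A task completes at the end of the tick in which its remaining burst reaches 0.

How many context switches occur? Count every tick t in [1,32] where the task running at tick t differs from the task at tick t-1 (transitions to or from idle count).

context switches = 4

t=0: ready={A} → run A
t=1: ready={A,C} → run A
t=2: ready={A,C} → run A
t=3: ready={A,C,E} → run A
t=4: ready={A,C,E} → run A
t=5: ready={A,C,E,H} → run A
t=6: ready={A,C,E,H} → run A
t=7: ready={C,E,H} → run C
t=8: ready={C,E,H} → run C
t=9: ready={C,E,H} → run C
t=10: ready={C,E,H} → run C
t=11: ready={C,E,H} → run C
t=12: ready={C,E,H} → run C
t=13: ready={C,E,H} → run C
t=14: ready={C,E,H} → run C
t=15: ready={E,H} → run E
t=16: ready={E,H} → run E
t=17: ready={E,H} → run E
t=18: ready={E,H} → run E
t=19: ready={E,H} → run E
t=20: ready={H} → run H
t=21: ready={H} → run H
t=22: ready={H} → run H
t=23: ready={H} → run H
t=24: ready={H} → run H
t=25: ready={H} → run H
t=26: ready={H} → run H
t=27: ready={H} → run H
t=28: (idle)
t=29: (idle)
t=30: (idle)
t=31: (idle)
t=32: (idle)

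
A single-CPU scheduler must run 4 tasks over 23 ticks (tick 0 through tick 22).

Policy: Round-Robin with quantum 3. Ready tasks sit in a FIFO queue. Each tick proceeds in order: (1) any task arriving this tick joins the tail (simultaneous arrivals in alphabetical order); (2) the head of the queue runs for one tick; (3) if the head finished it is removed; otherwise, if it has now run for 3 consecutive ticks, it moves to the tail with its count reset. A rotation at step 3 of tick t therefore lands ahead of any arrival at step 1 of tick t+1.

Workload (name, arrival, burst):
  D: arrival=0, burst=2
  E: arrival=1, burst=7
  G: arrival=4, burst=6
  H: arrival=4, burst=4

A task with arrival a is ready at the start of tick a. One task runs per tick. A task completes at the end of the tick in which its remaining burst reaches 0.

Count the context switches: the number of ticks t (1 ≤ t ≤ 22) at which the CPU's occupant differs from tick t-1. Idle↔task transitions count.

t=0: queue=[D] q_used=0 → run D
t=1: queue=[D,E] q_used=1 → run D
t=2: queue=[E] q_used=0 → run E
t=3: queue=[E] q_used=1 → run E
t=4: queue=[E,G,H] q_used=2 → run E
t=5: queue=[G,H,E] q_used=0 → run G
t=6: queue=[G,H,E] q_used=1 → run G
t=7: queue=[G,H,E] q_used=2 → run G
t=8: queue=[H,E,G] q_used=0 → run H
t=9: queue=[H,E,G] q_used=1 → run H
t=10: queue=[H,E,G] q_used=2 → run H
t=11: queue=[E,G,H] q_used=0 → run E
t=12: queue=[E,G,H] q_used=1 → run E
t=13: queue=[E,G,H] q_used=2 → run E
t=14: queue=[G,H,E] q_used=0 → run G
t=15: queue=[G,H,E] q_used=1 → run G
t=16: queue=[G,H,E] q_used=2 → run G
t=17: queue=[H,E] q_used=0 → run H
t=18: queue=[E] q_used=0 → run E
t=19: (idle)
t=20: (idle)
t=21: (idle)
t=22: (idle)

context switches = 8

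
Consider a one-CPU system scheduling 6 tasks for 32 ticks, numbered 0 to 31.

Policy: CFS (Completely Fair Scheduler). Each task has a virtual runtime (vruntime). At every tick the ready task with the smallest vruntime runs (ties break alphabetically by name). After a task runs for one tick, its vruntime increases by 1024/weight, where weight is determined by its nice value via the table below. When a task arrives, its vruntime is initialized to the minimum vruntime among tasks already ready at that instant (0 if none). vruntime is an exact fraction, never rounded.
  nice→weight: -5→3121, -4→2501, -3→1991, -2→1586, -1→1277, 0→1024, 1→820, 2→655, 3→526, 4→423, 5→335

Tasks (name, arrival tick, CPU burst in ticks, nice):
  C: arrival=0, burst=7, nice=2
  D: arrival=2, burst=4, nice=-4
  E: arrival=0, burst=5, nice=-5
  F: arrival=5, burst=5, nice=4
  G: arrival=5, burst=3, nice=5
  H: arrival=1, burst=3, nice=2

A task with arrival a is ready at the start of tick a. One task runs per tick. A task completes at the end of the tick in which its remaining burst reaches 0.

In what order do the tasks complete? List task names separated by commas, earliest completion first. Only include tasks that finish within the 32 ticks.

t=0: vr[C=0 E=0] → run C
t=1: vr[C=1024/655 E=0 H=0] → run E
t=2: vr[C=1024/655 D=0 E=1024/3121 H=0] → run D
t=3: vr[C=1024/655 D=1024/2501 E=1024/3121 H=0] → run H
t=4: vr[C=1024/655 D=1024/2501 E=1024/3121 H=1024/655] → run E
t=5: vr[C=1024/655 D=1024/2501 E=2048/3121 F=1024/2501 G=1024/2501 H=1024/655] → run D
t=6: vr[C=1024/655 D=2048/2501 E=2048/3121 F=1024/2501 G=1024/2501 H=1024/655] → run F
t=7: vr[C=1024/655 D=2048/2501 E=2048/3121 F=2994176/1057923 G=1024/2501 H=1024/655] → run G
t=8: vr[C=1024/655 D=2048/2501 E=2048/3121 F=2994176/1057923 G=2904064/837835 H=1024/655] → run E
t=9: vr[C=1024/655 D=2048/2501 E=3072/3121 F=2994176/1057923 G=2904064/837835 H=1024/655] → run D
t=10: vr[C=1024/655 D=3072/2501 E=3072/3121 F=2994176/1057923 G=2904064/837835 H=1024/655] → run E
t=11: vr[C=1024/655 D=3072/2501 E=4096/3121 F=2994176/1057923 G=2904064/837835 H=1024/655] → run D
t=12: vr[C=1024/655 E=4096/3121 F=2994176/1057923 G=2904064/837835 H=1024/655] → run E
t=13: vr[C=1024/655 F=2994176/1057923 G=2904064/837835 H=1024/655] → run C
t=14: vr[C=2048/655 F=2994176/1057923 G=2904064/837835 H=1024/655] → run H
t=15: vr[C=2048/655 F=2994176/1057923 G=2904064/837835 H=2048/655] → run F
t=16: vr[C=2048/655 F=5555200/1057923 G=2904064/837835 H=2048/655] → run C
t=17: vr[C=3072/655 F=5555200/1057923 G=2904064/837835 H=2048/655] → run H
t=18: vr[C=3072/655 F=5555200/1057923 G=2904064/837835] → run G
t=19: vr[C=3072/655 F=5555200/1057923 G=5465088/837835] → run C
t=20: vr[C=4096/655 F=5555200/1057923 G=5465088/837835] → run F
t=21: vr[C=4096/655 F=2705408/352641 G=5465088/837835] → run C
t=22: vr[C=1024/131 F=2705408/352641 G=5465088/837835] → run G
t=23: vr[C=1024/131 F=2705408/352641] → run F
t=24: vr[C=1024/131 F=10677248/1057923] → run C
t=25: vr[C=6144/655 F=10677248/1057923] → run C
t=26: vr[F=10677248/1057923] → run F
t=27: (idle)
t=28: (idle)
t=29: (idle)
t=30: (idle)
t=31: (idle)

completion order = D, E, H, G, C, F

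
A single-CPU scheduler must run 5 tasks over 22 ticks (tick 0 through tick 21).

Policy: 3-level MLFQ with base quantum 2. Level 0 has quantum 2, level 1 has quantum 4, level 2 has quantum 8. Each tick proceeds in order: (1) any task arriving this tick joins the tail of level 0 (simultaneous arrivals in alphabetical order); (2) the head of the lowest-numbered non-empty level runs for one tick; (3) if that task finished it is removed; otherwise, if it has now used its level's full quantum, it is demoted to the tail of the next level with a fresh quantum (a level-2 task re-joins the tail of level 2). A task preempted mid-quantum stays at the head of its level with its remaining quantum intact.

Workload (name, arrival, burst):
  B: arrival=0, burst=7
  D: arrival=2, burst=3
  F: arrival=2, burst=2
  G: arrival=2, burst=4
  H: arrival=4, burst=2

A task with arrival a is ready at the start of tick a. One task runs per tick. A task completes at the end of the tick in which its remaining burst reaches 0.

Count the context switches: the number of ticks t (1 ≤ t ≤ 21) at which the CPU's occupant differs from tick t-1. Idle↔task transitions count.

t=0: L0/L1/L2 = B/-/- → run B
t=1: L0/L1/L2 = B/-/- → run B
t=2: L0/L1/L2 = DFG/B/- → run D
t=3: L0/L1/L2 = DFG/B/- → run D
t=4: L0/L1/L2 = FGH/BD/- → run F
t=5: L0/L1/L2 = FGH/BD/- → run F
t=6: L0/L1/L2 = GH/BD/- → run G
t=7: L0/L1/L2 = GH/BD/- → run G
t=8: L0/L1/L2 = H/BDG/- → run H
t=9: L0/L1/L2 = H/BDG/- → run H
t=10: L0/L1/L2 = -/BDG/- → run B
t=11: L0/L1/L2 = -/BDG/- → run B
t=12: L0/L1/L2 = -/BDG/- → run B
t=13: L0/L1/L2 = -/BDG/- → run B
t=14: L0/L1/L2 = -/DG/B → run D
t=15: L0/L1/L2 = -/G/B → run G
t=16: L0/L1/L2 = -/G/B → run G
t=17: L0/L1/L2 = -/-/B → run B
t=18: (idle)
t=19: (idle)
t=20: (idle)
t=21: (idle)

context switches = 9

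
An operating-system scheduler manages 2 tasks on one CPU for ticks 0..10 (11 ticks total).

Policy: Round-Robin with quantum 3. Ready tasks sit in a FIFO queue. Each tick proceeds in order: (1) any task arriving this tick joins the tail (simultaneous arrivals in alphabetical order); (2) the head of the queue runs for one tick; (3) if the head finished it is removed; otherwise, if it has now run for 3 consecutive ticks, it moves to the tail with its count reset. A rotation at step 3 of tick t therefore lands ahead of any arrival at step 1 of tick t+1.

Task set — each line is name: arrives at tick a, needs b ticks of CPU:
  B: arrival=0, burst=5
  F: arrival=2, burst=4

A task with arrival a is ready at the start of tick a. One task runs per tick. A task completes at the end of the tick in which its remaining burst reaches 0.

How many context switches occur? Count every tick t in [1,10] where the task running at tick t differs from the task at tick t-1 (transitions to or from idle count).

context switches = 4

t=0: queue=[B] q_used=0 → run B
t=1: queue=[B] q_used=1 → run B
t=2: queue=[B,F] q_used=2 → run B
t=3: queue=[F,B] q_used=0 → run F
t=4: queue=[F,B] q_used=1 → run F
t=5: queue=[F,B] q_used=2 → run F
t=6: queue=[B,F] q_used=0 → run B
t=7: queue=[B,F] q_used=1 → run B
t=8: queue=[F] q_used=0 → run F
t=9: (idle)
t=10: (idle)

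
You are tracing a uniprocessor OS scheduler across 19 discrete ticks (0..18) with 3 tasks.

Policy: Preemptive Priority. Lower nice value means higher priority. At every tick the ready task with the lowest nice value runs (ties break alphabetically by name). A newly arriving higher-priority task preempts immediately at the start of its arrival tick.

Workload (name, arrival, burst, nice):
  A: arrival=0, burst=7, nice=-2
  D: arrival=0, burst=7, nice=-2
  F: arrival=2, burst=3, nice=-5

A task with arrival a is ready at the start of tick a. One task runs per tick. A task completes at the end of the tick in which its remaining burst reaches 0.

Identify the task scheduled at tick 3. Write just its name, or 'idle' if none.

running at tick 3 = F

t=0: ready={A,D} → run A
t=1: ready={A,D} → run A
t=2: ready={A,D,F} → run F
t=3: ready={A,D,F} → run F
t=4: ready={A,D,F} → run F
t=5: ready={A,D} → run A
t=6: ready={A,D} → run A
t=7: ready={A,D} → run A
t=8: ready={A,D} → run A
t=9: ready={A,D} → run A
t=10: ready={D} → run D
t=11: ready={D} → run D
t=12: ready={D} → run D
t=13: ready={D} → run D
t=14: ready={D} → run D
t=15: ready={D} → run D
t=16: ready={D} → run D
t=17: (idle)
t=18: (idle)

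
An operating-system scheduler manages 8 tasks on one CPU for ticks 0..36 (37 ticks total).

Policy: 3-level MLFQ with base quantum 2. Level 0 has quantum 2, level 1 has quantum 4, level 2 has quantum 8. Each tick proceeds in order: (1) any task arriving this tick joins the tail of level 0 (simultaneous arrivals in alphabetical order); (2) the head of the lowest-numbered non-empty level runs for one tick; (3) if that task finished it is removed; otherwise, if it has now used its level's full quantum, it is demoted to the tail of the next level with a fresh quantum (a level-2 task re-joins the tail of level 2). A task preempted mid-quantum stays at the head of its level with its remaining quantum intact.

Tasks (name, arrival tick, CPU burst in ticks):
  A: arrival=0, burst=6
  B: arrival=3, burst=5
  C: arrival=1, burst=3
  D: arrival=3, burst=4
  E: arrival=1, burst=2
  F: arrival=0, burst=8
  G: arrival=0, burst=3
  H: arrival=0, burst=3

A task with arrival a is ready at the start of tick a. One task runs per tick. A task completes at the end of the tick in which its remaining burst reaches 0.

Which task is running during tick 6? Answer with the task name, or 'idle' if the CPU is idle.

running at tick 6 = H

t=0: L0/L1/L2 = AFGH/-/- → run A
t=1: L0/L1/L2 = AFGHCE/-/- → run A
t=2: L0/L1/L2 = FGHCE/A/- → run F
t=3: L0/L1/L2 = FGHCEBD/A/- → run F
t=4: L0/L1/L2 = GHCEBD/AF/- → run G
t=5: L0/L1/L2 = GHCEBD/AF/- → run G
t=6: L0/L1/L2 = HCEBD/AFG/- → run H
t=7: L0/L1/L2 = HCEBD/AFG/- → run H
t=8: L0/L1/L2 = CEBD/AFGH/- → run C
t=9: L0/L1/L2 = CEBD/AFGH/- → run C
t=10: L0/L1/L2 = EBD/AFGHC/- → run E
t=11: L0/L1/L2 = EBD/AFGHC/- → run E
t=12: L0/L1/L2 = BD/AFGHC/- → run B
t=13: L0/L1/L2 = BD/AFGHC/- → run B
t=14: L0/L1/L2 = D/AFGHCB/- → run D
t=15: L0/L1/L2 = D/AFGHCB/- → run D
t=16: L0/L1/L2 = -/AFGHCBD/- → run A
t=17: L0/L1/L2 = -/AFGHCBD/- → run A
t=18: L0/L1/L2 = -/AFGHCBD/- → run A
t=19: L0/L1/L2 = -/AFGHCBD/- → run A
t=20: L0/L1/L2 = -/FGHCBD/- → run F
t=21: L0/L1/L2 = -/FGHCBD/- → run F
t=22: L0/L1/L2 = -/FGHCBD/- → run F
t=23: L0/L1/L2 = -/FGHCBD/- → run F
t=24: L0/L1/L2 = -/GHCBD/F → run G
t=25: L0/L1/L2 = -/HCBD/F → run H
t=26: L0/L1/L2 = -/CBD/F → run C
t=27: L0/L1/L2 = -/BD/F → run B
t=28: L0/L1/L2 = -/BD/F → run B
t=29: L0/L1/L2 = -/BD/F → run B
t=30: L0/L1/L2 = -/D/F → run D
t=31: L0/L1/L2 = -/D/F → run D
t=32: L0/L1/L2 = -/-/F → run F
t=33: L0/L1/L2 = -/-/F → run F
t=34: (idle)
t=35: (idle)
t=36: (idle)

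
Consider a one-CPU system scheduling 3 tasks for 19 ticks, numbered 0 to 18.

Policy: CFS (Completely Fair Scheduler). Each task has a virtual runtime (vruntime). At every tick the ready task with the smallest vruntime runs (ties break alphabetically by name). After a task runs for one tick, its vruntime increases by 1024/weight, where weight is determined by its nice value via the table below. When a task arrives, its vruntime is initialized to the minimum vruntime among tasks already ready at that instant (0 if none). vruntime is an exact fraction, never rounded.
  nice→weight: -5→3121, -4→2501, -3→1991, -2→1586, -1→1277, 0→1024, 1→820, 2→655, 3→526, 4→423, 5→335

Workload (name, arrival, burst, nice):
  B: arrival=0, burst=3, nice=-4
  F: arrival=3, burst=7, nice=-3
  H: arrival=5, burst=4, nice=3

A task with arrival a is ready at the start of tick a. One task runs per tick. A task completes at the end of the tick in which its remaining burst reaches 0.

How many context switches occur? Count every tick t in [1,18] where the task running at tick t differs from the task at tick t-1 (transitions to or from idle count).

t=0: vr[B=0] → run B
t=1: vr[B=1024/2501] → run B
t=2: vr[B=2048/2501] → run B
t=3: vr[F=0] → run F
t=4: vr[F=1024/1991] → run F
t=5: vr[F=2048/1991 H=2048/1991] → run F
t=6: vr[F=3072/1991 H=2048/1991] → run H
t=7: vr[F=3072/1991 H=1558016/523633] → run F
t=8: vr[F=4096/1991 H=1558016/523633] → run F
t=9: vr[F=5120/1991 H=1558016/523633] → run F
t=10: vr[F=6144/1991 H=1558016/523633] → run H
t=11: vr[F=6144/1991 H=2577408/523633] → run F
t=12: vr[H=2577408/523633] → run H
t=13: vr[H=3596800/523633] → run H
t=14: (idle)
t=15: (idle)
t=16: (idle)
t=17: (idle)
t=18: (idle)

context switches = 7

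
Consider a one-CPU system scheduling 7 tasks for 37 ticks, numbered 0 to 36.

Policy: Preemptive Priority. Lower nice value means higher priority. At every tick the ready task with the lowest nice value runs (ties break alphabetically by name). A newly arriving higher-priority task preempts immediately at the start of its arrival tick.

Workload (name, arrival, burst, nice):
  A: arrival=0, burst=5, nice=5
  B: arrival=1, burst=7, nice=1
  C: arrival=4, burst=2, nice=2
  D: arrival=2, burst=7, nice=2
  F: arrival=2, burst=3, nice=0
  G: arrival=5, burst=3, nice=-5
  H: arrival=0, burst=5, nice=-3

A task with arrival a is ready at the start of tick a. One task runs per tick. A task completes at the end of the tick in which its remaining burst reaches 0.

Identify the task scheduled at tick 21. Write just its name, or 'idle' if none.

running at tick 21 = D

t=0: ready={A,H} → run H
t=1: ready={A,B,H} → run H
t=2: ready={A,B,D,F,H} → run H
t=3: ready={A,B,D,F,H} → run H
t=4: ready={A,B,C,D,F,H} → run H
t=5: ready={A,B,C,D,F,G} → run G
t=6: ready={A,B,C,D,F,G} → run G
t=7: ready={A,B,C,D,F,G} → run G
t=8: ready={A,B,C,D,F} → run F
t=9: ready={A,B,C,D,F} → run F
t=10: ready={A,B,C,D,F} → run F
t=11: ready={A,B,C,D} → run B
t=12: ready={A,B,C,D} → run B
t=13: ready={A,B,C,D} → run B
t=14: ready={A,B,C,D} → run B
t=15: ready={A,B,C,D} → run B
t=16: ready={A,B,C,D} → run B
t=17: ready={A,B,C,D} → run B
t=18: ready={A,C,D} → run C
t=19: ready={A,C,D} → run C
t=20: ready={A,D} → run D
t=21: ready={A,D} → run D
t=22: ready={A,D} → run D
t=23: ready={A,D} → run D
t=24: ready={A,D} → run D
t=25: ready={A,D} → run D
t=26: ready={A,D} → run D
t=27: ready={A} → run A
t=28: ready={A} → run A
t=29: ready={A} → run A
t=30: ready={A} → run A
t=31: ready={A} → run A
t=32: (idle)
t=33: (idle)
t=34: (idle)
t=35: (idle)
t=36: (idle)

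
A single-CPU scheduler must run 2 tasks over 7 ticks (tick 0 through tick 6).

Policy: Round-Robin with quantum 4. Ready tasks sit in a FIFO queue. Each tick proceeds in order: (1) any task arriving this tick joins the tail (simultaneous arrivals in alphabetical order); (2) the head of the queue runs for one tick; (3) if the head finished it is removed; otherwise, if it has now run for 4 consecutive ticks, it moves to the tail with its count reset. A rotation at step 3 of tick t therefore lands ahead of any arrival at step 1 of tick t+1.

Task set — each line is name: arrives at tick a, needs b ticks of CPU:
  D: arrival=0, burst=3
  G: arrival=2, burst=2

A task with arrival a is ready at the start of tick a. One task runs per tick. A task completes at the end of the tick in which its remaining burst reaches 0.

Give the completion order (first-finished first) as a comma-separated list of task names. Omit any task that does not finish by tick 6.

t=0: queue=[D] q_used=0 → run D
t=1: queue=[D] q_used=1 → run D
t=2: queue=[D,G] q_used=2 → run D
t=3: queue=[G] q_used=0 → run G
t=4: queue=[G] q_used=1 → run G
t=5: (idle)
t=6: (idle)

completion order = D, G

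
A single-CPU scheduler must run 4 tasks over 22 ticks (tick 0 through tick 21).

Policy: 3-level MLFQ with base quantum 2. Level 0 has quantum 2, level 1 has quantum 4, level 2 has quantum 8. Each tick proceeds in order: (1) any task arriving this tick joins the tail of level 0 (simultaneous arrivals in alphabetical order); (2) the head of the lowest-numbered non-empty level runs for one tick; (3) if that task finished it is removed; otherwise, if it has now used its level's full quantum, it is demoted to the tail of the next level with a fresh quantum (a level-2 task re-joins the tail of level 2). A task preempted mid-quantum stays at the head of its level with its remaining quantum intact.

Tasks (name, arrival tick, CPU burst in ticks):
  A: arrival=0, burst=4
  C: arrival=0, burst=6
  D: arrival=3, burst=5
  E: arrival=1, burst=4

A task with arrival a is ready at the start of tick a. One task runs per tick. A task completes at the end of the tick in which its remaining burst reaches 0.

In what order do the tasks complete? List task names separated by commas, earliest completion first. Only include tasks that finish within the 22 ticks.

t=0: L0/L1/L2 = AC/-/- → run A
t=1: L0/L1/L2 = ACE/-/- → run A
t=2: L0/L1/L2 = CE/A/- → run C
t=3: L0/L1/L2 = CED/A/- → run C
t=4: L0/L1/L2 = ED/AC/- → run E
t=5: L0/L1/L2 = ED/AC/- → run E
t=6: L0/L1/L2 = D/ACE/- → run D
t=7: L0/L1/L2 = D/ACE/- → run D
t=8: L0/L1/L2 = -/ACED/- → run A
t=9: L0/L1/L2 = -/ACED/- → run A
t=10: L0/L1/L2 = -/CED/- → run C
t=11: L0/L1/L2 = -/CED/- → run C
t=12: L0/L1/L2 = -/CED/- → run C
t=13: L0/L1/L2 = -/CED/- → run C
t=14: L0/L1/L2 = -/ED/- → run E
t=15: L0/L1/L2 = -/ED/- → run E
t=16: L0/L1/L2 = -/D/- → run D
t=17: L0/L1/L2 = -/D/- → run D
t=18: L0/L1/L2 = -/D/- → run D
t=19: (idle)
t=20: (idle)
t=21: (idle)

completion order = A, C, E, D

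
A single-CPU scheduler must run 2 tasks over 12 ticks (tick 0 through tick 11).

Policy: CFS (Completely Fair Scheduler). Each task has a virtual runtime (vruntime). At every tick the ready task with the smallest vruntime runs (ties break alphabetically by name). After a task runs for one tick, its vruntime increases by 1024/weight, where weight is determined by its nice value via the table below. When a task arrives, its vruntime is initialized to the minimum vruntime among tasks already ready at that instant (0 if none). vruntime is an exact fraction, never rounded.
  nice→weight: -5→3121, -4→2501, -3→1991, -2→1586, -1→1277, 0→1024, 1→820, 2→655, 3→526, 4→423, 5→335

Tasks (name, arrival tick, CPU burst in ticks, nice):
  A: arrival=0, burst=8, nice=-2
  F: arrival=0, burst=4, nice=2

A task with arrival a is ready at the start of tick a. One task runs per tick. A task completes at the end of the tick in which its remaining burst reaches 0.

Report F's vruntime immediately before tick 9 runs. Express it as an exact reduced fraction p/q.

t=0: vr[A=0 F=0] → run A
t=1: vr[A=512/793 F=0] → run F
t=2: vr[A=512/793 F=1024/655] → run A
t=3: vr[A=1024/793 F=1024/655] → run A
t=4: vr[A=1536/793 F=1024/655] → run F
t=5: vr[A=1536/793 F=2048/655] → run A
t=6: vr[A=2048/793 F=2048/655] → run A
t=7: vr[A=2560/793 F=2048/655] → run F
t=8: vr[A=2560/793 F=3072/655] → run A
t=9: vr[A=3072/793 F=3072/655] → run A
t=10: vr[A=3584/793 F=3072/655] → run A
t=11: vr[F=3072/655] → run F

vruntime(F, start of tick 9) = 3072/655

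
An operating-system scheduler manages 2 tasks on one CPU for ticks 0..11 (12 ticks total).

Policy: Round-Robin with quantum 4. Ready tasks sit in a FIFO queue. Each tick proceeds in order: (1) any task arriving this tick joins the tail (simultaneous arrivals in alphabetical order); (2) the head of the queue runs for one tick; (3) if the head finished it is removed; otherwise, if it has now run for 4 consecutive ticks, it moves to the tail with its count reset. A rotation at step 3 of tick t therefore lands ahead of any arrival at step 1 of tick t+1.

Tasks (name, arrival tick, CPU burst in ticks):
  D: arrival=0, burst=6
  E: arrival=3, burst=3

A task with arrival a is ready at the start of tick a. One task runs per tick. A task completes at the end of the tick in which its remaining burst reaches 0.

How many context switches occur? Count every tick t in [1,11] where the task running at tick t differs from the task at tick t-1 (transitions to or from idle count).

t=0: queue=[D] q_used=0 → run D
t=1: queue=[D] q_used=1 → run D
t=2: queue=[D] q_used=2 → run D
t=3: queue=[D,E] q_used=3 → run D
t=4: queue=[E,D] q_used=0 → run E
t=5: queue=[E,D] q_used=1 → run E
t=6: queue=[E,D] q_used=2 → run E
t=7: queue=[D] q_used=0 → run D
t=8: queue=[D] q_used=1 → run D
t=9: (idle)
t=10: (idle)
t=11: (idle)

context switches = 3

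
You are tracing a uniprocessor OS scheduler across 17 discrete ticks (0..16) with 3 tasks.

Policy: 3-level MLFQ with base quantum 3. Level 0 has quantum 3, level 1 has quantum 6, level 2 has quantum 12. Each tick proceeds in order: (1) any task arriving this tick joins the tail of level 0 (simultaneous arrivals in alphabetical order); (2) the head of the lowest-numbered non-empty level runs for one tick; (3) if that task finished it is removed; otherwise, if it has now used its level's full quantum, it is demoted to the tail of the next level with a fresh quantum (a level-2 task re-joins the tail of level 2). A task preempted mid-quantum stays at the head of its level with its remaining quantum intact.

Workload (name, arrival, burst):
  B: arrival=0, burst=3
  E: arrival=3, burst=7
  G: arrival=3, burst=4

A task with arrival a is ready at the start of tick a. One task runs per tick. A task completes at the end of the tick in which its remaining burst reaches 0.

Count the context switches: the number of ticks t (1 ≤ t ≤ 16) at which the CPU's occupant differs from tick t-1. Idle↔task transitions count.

context switches = 5

t=0: L0/L1/L2 = B/-/- → run B
t=1: L0/L1/L2 = B/-/- → run B
t=2: L0/L1/L2 = B/-/- → run B
t=3: L0/L1/L2 = EG/-/- → run E
t=4: L0/L1/L2 = EG/-/- → run E
t=5: L0/L1/L2 = EG/-/- → run E
t=6: L0/L1/L2 = G/E/- → run G
t=7: L0/L1/L2 = G/E/- → run G
t=8: L0/L1/L2 = G/E/- → run G
t=9: L0/L1/L2 = -/EG/- → run E
t=10: L0/L1/L2 = -/EG/- → run E
t=11: L0/L1/L2 = -/EG/- → run E
t=12: L0/L1/L2 = -/EG/- → run E
t=13: L0/L1/L2 = -/G/- → run G
t=14: (idle)
t=15: (idle)
t=16: (idle)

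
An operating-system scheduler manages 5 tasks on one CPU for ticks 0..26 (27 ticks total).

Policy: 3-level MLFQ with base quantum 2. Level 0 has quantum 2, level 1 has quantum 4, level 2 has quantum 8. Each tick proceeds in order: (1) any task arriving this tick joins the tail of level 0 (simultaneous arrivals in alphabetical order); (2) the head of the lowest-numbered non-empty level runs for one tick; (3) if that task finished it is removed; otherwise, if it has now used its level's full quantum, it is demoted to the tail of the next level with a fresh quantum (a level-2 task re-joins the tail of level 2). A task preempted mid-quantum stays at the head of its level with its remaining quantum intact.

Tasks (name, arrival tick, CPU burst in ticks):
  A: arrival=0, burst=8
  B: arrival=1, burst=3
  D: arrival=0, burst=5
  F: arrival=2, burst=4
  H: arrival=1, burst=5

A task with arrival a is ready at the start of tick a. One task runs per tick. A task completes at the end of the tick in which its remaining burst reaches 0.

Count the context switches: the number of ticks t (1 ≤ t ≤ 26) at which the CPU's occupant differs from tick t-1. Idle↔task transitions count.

context switches = 11

t=0: L0/L1/L2 = AD/-/- → run A
t=1: L0/L1/L2 = ADBH/-/- → run A
t=2: L0/L1/L2 = DBHF/A/- → run D
t=3: L0/L1/L2 = DBHF/A/- → run D
t=4: L0/L1/L2 = BHF/AD/- → run B
t=5: L0/L1/L2 = BHF/AD/- → run B
t=6: L0/L1/L2 = HF/ADB/- → run H
t=7: L0/L1/L2 = HF/ADB/- → run H
t=8: L0/L1/L2 = F/ADBH/- → run F
t=9: L0/L1/L2 = F/ADBH/- → run F
t=10: L0/L1/L2 = -/ADBHF/- → run A
t=11: L0/L1/L2 = -/ADBHF/- → run A
t=12: L0/L1/L2 = -/ADBHF/- → run A
t=13: L0/L1/L2 = -/ADBHF/- → run A
t=14: L0/L1/L2 = -/DBHF/A → run D
t=15: L0/L1/L2 = -/DBHF/A → run D
t=16: L0/L1/L2 = -/DBHF/A → run D
t=17: L0/L1/L2 = -/BHF/A → run B
t=18: L0/L1/L2 = -/HF/A → run H
t=19: L0/L1/L2 = -/HF/A → run H
t=20: L0/L1/L2 = -/HF/A → run H
t=21: L0/L1/L2 = -/F/A → run F
t=22: L0/L1/L2 = -/F/A → run F
t=23: L0/L1/L2 = -/-/A → run A
t=24: L0/L1/L2 = -/-/A → run A
t=25: (idle)
t=26: (idle)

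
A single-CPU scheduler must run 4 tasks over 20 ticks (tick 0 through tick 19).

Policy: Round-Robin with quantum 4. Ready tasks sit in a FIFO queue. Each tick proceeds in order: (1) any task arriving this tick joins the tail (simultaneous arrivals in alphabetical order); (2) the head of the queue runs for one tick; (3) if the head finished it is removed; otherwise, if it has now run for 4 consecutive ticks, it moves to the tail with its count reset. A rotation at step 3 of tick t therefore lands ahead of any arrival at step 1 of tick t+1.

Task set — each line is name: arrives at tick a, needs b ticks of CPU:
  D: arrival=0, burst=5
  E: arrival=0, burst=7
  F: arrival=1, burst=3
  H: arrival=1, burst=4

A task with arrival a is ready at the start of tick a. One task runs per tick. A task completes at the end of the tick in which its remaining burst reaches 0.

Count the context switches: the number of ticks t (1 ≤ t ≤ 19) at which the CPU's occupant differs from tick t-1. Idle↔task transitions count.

context switches = 6

t=0: queue=[D,E] q_used=0 → run D
t=1: queue=[D,E,F,H] q_used=1 → run D
t=2: queue=[D,E,F,H] q_used=2 → run D
t=3: queue=[D,E,F,H] q_used=3 → run D
t=4: queue=[E,F,H,D] q_used=0 → run E
t=5: queue=[E,F,H,D] q_used=1 → run E
t=6: queue=[E,F,H,D] q_used=2 → run E
t=7: queue=[E,F,H,D] q_used=3 → run E
t=8: queue=[F,H,D,E] q_used=0 → run F
t=9: queue=[F,H,D,E] q_used=1 → run F
t=10: queue=[F,H,D,E] q_used=2 → run F
t=11: queue=[H,D,E] q_used=0 → run H
t=12: queue=[H,D,E] q_used=1 → run H
t=13: queue=[H,D,E] q_used=2 → run H
t=14: queue=[H,D,E] q_used=3 → run H
t=15: queue=[D,E] q_used=0 → run D
t=16: queue=[E] q_used=0 → run E
t=17: queue=[E] q_used=1 → run E
t=18: queue=[E] q_used=2 → run E
t=19: (idle)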